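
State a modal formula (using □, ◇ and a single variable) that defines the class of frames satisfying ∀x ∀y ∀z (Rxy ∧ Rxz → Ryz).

This is the Euclidean property; the standard corresponding axiom is 5: ◇s → □◇s.
Suppose ◇s→□◇s is valid. Take Rxy, Rxz and set V(s)={y}. Then ◇s at x, so □◇s at x, so ◇s at z, so some w with Rzw has s; w=y, i.e. Rzy. By symmetry of the argument, Ryz.

◇s → □◇s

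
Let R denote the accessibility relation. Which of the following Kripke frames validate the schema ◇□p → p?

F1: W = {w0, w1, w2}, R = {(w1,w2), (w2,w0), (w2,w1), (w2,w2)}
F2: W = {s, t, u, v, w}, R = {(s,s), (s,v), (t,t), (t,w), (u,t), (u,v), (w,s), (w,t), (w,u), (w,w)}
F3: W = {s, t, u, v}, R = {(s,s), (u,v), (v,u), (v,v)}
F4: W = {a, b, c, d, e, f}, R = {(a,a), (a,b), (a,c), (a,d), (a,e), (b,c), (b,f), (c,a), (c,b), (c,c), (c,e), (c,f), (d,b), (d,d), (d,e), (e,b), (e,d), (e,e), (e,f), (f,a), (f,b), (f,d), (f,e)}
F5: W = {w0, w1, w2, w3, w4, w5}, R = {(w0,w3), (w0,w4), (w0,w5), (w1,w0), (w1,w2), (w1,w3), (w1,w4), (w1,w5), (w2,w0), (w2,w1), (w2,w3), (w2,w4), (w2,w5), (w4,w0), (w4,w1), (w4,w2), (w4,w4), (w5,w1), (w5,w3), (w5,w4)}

F3

This is the axiom for symmetry; its first-order frame correspondent is ∀x ∀y (Rxy → Ryx).
F1: fails — Rw2w0 but not Rw0w2.
F2: fails — Ruv but not Rvu.
F3: condition met.
F4: fails — Rab but not Rba.
F5: fails — Rw1w3 but not Rw3w1.
Valid on: F3.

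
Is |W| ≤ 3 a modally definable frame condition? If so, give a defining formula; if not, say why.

Modal frame validity is preserved under disjoint unions.
Any modal formula valid on each of 4 disjoint one-world frames is valid on their disjoint union (validity is preserved under disjoint unions). Each one-world frame has |W|=1≤3, but the union has |W|=4.
So the class is not modally definable.

No — not modally definable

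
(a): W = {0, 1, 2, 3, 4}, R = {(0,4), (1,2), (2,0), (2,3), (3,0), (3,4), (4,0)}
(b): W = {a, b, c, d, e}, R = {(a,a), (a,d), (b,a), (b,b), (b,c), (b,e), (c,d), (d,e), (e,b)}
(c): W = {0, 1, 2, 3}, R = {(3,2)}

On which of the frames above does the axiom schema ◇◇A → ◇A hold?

(c)

Frame correspondent (Sahlqvist): ∀x ∀y ∀z (Rxy ∧ Ryz → Rxz) — i.e. transitivity.
(a): fails — R12 and R23 but not R13.
(b): fails — Rbc and Rcd but not Rbd.
(c): condition met.
Valid on: (c).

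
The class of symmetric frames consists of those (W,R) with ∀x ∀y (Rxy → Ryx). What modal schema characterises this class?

A defining formula is q → □◇q (the B axiom).
Suppose q→□◇q is valid. Take Rxy and set V(q)={x}. Then q at x, so □◇q at x, so ◇q at y, so some z with Ryz has q; z=x, i.e. Ryx.

q → □◇q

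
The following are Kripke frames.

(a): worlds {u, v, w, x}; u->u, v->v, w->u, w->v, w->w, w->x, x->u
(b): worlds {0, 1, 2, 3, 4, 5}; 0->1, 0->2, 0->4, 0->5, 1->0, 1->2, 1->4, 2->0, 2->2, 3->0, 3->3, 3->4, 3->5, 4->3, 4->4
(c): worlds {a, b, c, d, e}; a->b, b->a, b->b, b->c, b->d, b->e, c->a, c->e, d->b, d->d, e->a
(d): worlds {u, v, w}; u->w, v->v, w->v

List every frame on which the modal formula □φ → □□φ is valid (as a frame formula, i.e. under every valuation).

This is the axiom for transitivity; its first-order frame correspondent is ∀x ∀y ∀z (Rxy ∧ Ryz → Rxz).
(a): holds.
(b): fails — R10 and R01 but not R11.
(c): fails — Rea and Rab but not Reb.
(d): fails — Ruw and Rwv but not Ruv.
Valid on: (a).

(a)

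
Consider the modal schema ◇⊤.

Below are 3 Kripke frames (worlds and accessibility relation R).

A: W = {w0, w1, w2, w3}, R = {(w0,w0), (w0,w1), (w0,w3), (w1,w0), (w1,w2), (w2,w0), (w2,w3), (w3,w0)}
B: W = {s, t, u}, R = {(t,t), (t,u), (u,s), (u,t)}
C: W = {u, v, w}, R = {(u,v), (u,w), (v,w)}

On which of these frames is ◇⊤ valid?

Frame correspondent (Sahlqvist): ∀x ∃y Rxy — i.e. seriality.
A: ✓.
B: fails — world s has no successor.
C: fails — world w has no successor.
Valid on: A.

A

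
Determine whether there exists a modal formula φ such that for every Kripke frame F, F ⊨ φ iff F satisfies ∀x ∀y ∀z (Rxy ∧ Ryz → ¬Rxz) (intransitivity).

If a class were modally definable it would be closed under surjective bounded morphisms (Goldblatt–Thomason).
The 5-cycle (worlds 0,1,2,3,4 with 0→1→2→3→4→0) is intransitive. Mapping every world to a single reflexive point • is a surjective bounded morphism; the reflexive point is not intransitive (R••∧R•• but R••).
So no modal formula (or set of formulas) defines exactly the intransitive frames.

Not modally definable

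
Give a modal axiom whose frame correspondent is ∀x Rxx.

□p → p

A defining formula is □p → p (the T axiom).
Suppose □p→p is valid. At any x set V(p)={w : Rxw}. Then □p holds at x, so p holds at x, i.e. Rxx.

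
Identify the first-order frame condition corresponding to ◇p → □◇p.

This schema is the 5 axiom.
It corresponds to the Euclidean property: ∀x ∀y ∀z (Rxy ∧ Rxz → Ryz).

The Euclidean property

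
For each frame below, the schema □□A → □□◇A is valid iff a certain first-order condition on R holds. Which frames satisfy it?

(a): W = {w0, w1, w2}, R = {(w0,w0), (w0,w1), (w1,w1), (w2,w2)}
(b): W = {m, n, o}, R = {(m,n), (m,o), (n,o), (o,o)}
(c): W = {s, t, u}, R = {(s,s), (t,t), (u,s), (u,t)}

The schema corresponds to a generalized confluence (Geach) condition: ∀x ∀z (xR²z → ∃w (xR²w ∧ zRw)).
(a): ✓.
(b): ✓.
(c): ✓.
Valid on: (a), (b), (c).

(a), (b), (c)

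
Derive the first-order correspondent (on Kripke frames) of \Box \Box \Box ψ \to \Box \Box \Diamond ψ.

This is a Sahlqvist (Geach-type) schema ◇^0□^3ψ → □^2◇^1ψ.
Minimal-valuation argument: fix x; take any y with xR^0y and any z with xR^2z. Set V(ψ) to the set of worlds R-reachable from y in exactly 3 steps. Then □^3ψ holds at y, so the antecedent holds at x; validity forces ◇^1ψ at z, giving a w with zR^1w and yR^3w.
First-order correspondent: \forall x \forall z (x R^2 z \to \exists w (x R^3 w \wedge zRw)).

\forall x \forall z (x R^2 z \to \exists w (x R^3 w \wedge zRw))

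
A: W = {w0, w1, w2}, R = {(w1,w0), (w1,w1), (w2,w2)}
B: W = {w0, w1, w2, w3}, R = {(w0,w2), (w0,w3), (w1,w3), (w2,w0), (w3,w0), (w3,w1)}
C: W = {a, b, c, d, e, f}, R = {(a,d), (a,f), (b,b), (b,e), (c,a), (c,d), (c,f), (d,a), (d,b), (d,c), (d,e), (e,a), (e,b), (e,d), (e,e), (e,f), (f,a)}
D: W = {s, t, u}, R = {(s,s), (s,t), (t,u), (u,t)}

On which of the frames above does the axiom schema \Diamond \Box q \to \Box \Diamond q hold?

B

Frame correspondent (Sahlqvist): \forall x \forall y \forall z (Rxy \wedge Rxz \to \exists w (Ryw \wedge Rzw)) — i.e. convergence.
A: fails — Rw1w1 and Rw1w0 but w1 and w0 have no common successor.
B: holds.
C: fails — Rcd and Rca but d and a have no common successor.
D: fails — Rss and Rst but s and t have no common successor.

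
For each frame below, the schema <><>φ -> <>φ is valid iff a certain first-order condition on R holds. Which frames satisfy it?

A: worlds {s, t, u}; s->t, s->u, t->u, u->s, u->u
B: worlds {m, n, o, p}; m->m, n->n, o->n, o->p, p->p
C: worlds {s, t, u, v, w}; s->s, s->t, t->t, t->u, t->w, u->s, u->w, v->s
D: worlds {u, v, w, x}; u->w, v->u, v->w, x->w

B, D

This is the axiom for transitivity; its first-order frame correspondent is forall x forall y forall z (Rxy & Ryz -> Rxz).
A: fails — Rus and Rst but not Rut.
B: condition met.
C: fails — Rus and Rst but not Rut.
D: condition met.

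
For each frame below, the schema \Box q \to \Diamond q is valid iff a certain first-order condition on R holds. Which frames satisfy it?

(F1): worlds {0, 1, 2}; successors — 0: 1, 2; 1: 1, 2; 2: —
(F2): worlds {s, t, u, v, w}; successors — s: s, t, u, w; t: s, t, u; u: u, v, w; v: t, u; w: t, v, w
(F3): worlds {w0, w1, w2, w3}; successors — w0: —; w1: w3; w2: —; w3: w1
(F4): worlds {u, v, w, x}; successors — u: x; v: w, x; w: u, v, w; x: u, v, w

The schema corresponds to seriality: \forall x \exists y Rxy.
(F1): fails — world 2 has no successor.
(F2): ✓.
(F3): fails — world w0 has no successor.
(F4): ✓.
Valid on: (F2), (F4).

(F2), (F4)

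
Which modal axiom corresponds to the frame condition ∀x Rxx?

□ψ → ψ

The condition is reflexivity. The T schema □ψ → ψ defines it.
Suppose □ψ→ψ is valid. At any x set V(ψ)={w : Rxw}. Then □ψ holds at x, so ψ holds at x, i.e. Rxx.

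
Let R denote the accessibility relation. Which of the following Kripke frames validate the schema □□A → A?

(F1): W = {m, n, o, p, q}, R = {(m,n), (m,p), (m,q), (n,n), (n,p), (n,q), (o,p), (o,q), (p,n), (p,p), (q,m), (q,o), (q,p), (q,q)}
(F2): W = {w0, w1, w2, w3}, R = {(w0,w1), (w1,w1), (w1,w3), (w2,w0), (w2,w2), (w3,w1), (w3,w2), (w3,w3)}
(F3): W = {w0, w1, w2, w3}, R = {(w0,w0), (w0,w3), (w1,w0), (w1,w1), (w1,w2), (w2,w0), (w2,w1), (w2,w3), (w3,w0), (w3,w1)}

The schema corresponds to a generalized confluence (Geach) condition: ∀x ∃w (xR²w ∧ x = w).
(F1): condition met.
(F2): fails — at w0 but no w with w0R²w and w0=w.
(F3): condition met.

(F1), (F3)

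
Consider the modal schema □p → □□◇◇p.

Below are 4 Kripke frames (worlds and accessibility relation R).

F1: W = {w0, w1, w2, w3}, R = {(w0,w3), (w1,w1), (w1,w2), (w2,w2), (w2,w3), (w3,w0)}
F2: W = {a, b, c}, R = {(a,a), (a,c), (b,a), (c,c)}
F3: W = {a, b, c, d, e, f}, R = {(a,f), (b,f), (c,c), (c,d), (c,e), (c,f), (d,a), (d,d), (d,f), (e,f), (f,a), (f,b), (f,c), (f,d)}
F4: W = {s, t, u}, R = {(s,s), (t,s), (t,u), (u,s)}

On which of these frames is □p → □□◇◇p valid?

F4

The schema corresponds to a generalized confluence (Geach) condition: ∀x ∀z (xR²z → ∃w (xRw ∧ zR²w)).
F1: fails — w0R²w0 but no w with w0Rw and w0R²w.
F2: fails — bR²c but no w with bRw and cR²w.
F3: fails — aR²a but no w with aRw and aR²w.
F4: holds.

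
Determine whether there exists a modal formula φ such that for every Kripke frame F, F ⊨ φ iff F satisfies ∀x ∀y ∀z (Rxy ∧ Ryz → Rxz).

Yes, by □r → □□r

The condition is transitivity. A defining modal formula is □r → □□r.
Suppose □r→□□r is valid. Take Rxy, Ryz and set V(r)={w : Rxw}. Then □r at x, so □□r at x, so □r at y, so r at z, i.e. Rxz.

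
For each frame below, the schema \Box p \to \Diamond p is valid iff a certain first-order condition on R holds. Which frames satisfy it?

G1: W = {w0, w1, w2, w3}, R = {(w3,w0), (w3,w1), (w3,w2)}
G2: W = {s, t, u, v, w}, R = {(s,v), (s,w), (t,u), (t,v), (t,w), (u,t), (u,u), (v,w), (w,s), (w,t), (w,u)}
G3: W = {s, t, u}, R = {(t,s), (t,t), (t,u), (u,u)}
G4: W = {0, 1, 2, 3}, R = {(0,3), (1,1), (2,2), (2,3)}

Frame correspondent (Sahlqvist): \forall x \exists y Rxy — i.e. seriality.
G1: fails — world w0 has no successor.
G2: ✓.
G3: fails — world s has no successor.
G4: fails — world 3 has no successor.

G2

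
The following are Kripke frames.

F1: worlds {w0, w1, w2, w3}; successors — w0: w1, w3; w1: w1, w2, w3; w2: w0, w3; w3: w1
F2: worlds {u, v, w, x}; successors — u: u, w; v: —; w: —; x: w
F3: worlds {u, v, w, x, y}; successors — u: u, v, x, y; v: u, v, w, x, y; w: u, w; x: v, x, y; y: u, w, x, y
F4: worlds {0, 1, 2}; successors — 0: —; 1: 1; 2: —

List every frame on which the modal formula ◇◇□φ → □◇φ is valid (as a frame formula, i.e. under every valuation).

F4

This is the axiom for a generalized confluence (Geach) condition; its first-order frame correspondent is ∀x ∀y ∀z ((xR²y ∧ xRz) → ∃w (yRw ∧ zRw)).
F1: fails — w0R²w2, w0Rw3 but no w with w2Rw and w3Rw.
F2: fails — uR²u, uRw but no t with uRt and wRt.
F3: fails — uR²w, uRx but no t with wRt and xRt.
F4: satisfies the condition.
Valid on: F4.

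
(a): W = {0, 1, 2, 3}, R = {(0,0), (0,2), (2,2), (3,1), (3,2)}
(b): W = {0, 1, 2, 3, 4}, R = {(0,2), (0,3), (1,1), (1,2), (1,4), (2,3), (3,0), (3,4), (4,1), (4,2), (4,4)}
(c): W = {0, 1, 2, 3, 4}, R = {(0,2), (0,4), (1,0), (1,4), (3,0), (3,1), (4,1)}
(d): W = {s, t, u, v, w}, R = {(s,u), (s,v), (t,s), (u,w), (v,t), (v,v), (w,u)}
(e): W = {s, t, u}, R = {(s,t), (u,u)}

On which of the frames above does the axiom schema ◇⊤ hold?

(b), (d)

Frame correspondent (Sahlqvist): ∀x ∃y Rxy — i.e. seriality.
(a): fails — world 1 has no successor.
(b): ✓.
(c): fails — world 2 has no successor.
(d): ✓.
(e): fails — world t has no successor.
Valid on: (b), (d).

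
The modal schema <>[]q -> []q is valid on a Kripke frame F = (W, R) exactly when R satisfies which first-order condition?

the Euclidean property

Equivalently (dual form): ◇q → □◇q.
Suppose ◇q→□◇q is valid. Take Rxy, Rxz and set V(q)={y}. Then ◇q at x, so □◇q at x, so ◇q at z, so some w with Rzw has q; w=y, i.e. Rzy. By symmetry of the argument, Ryz.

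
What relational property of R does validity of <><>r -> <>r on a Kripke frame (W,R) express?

Replacing r by ¬r and contraposing gives the equivalent schema □r → □□r.
Suppose □r→□□r is valid. Take Rxy, Ryz and set V(r)={w : Rxw}. Then □r at x, so □□r at x, so □r at y, so r at z, i.e. Rxz.

Transitivity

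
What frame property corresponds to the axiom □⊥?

Emptiness of R

□⊥ is valid iff no world has any successor (otherwise □⊥ fails at any world with one).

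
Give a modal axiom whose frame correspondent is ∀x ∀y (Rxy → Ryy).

□(□ψ → ψ)

A defining formula is □(□ψ → ψ) (the T□ axiom).
Suppose □(□ψ→ψ) is valid. Take Rxy and set V(ψ)={w : Ryw}. Then at y, □ψ holds; since □(□ψ→ψ) at x, □ψ→ψ at y, so ψ at y, i.e. Ryy.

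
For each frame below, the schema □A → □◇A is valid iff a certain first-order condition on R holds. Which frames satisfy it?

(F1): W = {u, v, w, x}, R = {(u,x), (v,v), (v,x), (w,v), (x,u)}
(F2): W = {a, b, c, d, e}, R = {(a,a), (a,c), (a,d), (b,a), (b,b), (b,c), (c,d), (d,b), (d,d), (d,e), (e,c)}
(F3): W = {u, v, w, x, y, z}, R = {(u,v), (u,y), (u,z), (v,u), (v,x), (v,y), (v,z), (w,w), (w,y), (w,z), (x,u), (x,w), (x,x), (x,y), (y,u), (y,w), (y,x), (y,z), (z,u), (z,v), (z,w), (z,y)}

Frame correspondent (Sahlqvist): ∀x ∀z (xRz → ∃w (xRw ∧ zRw)) — i.e. a generalized confluence (Geach) condition.
(F1): fails — uRx but no t with uRt and xRt.
(F2): fails — bRc but no w with bRw and cRw.
(F3): satisfies the condition.

(F3)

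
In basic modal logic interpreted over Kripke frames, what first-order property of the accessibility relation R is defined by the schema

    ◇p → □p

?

Partial functionality

Suppose ◇p→□p is valid. Take Rxy, Rxz and set V(p)={y}. Then ◇p at x, so □p at x, so p at z, i.e. z=y.
The converse is a direct semantic check.
Frame condition: ∀x ∀y ∀z (Rxy ∧ Rxz → y = z).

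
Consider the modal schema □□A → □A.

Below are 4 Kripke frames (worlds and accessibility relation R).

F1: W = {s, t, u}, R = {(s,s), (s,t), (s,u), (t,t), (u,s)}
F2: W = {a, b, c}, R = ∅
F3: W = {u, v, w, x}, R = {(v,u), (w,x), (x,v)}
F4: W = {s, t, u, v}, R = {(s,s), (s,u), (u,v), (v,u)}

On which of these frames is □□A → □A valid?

F1, F2

Frame correspondent (Sahlqvist): ∀x ∀y (Rxy → ∃z (Rxz ∧ Rzy)) — i.e. density.
F1: condition met.
F2: condition met.
F3: fails — Rvu but no z with Rvz and Rzu.
F4: fails — Rvu but no z with Rvz and Rzu.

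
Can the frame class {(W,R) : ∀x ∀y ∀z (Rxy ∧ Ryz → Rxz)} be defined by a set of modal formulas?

Yes — defined by □q → □□q

The condition is transitivity. A defining modal formula is □q → □□q.
Suppose □q→□□q is valid. Take Rxy, Ryz and set V(q)={w : Rxw}. Then □q at x, so □□q at x, so □q at y, so q at z, i.e. Rxz.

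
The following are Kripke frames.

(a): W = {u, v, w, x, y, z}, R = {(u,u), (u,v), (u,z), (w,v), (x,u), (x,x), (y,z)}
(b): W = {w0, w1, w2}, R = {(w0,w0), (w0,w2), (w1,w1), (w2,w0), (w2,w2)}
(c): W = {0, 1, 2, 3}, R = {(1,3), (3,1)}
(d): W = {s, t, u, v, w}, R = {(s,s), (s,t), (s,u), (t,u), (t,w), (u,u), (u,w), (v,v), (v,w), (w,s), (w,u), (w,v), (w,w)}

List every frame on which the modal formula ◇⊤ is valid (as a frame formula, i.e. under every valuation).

(b), (d)

This is the axiom for seriality; its first-order frame correspondent is ∀x ∃y Rxy.
(a): fails — world v has no successor.
(b): condition met.
(c): fails — world 0 has no successor.
(d): condition met.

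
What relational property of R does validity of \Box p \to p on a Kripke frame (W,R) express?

Suppose □p→p is valid. At any x set V(p)={w : Rxw}. Then □p holds at x, so p holds at x, i.e. Rxx.

reflexivity: \forall x Rxx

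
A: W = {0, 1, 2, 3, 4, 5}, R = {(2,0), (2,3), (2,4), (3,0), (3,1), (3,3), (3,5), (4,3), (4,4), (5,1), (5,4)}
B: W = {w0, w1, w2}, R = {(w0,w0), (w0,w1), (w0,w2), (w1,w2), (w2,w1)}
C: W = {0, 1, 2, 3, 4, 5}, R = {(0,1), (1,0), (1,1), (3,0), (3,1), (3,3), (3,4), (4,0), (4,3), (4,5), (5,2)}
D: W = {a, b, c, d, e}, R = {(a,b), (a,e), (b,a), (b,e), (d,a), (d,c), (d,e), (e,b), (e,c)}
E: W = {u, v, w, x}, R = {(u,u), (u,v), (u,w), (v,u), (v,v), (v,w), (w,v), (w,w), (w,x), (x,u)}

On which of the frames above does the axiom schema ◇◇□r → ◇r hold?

B

The schema corresponds to a generalized confluence (Geach) condition: ∀x ∀y (xR²y → ∃w (yRw ∧ xRw)).
A: fails — 2R²0 but no w with 0Rw and 2Rw.
B: ✓.
C: fails — 3R²5 but no w with 5Rw and 3Rw.
D: fails — aR²c but no w with cRw and aRw.
E: fails — wR²x but no t with xRt and wRt.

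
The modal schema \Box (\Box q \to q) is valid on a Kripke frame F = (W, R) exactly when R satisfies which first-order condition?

Shift-reflexivity

Suppose □(□q→q) is valid. Take Rxy and set V(q)={w : Ryw}. Then at y, □q holds; since □(□q→q) at x, □q→q at y, so q at y, i.e. Ryy.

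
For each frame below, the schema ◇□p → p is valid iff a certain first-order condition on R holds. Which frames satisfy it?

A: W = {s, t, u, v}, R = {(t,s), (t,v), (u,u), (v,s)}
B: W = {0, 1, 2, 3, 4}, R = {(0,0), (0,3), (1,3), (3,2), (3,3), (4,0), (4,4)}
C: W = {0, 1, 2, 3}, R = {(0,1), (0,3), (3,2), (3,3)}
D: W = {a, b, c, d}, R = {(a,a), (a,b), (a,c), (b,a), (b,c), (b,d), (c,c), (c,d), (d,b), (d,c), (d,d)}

This is the axiom for symmetry; its first-order frame correspondent is ∀x ∀y (Rxy → Ryx).
A: fails — Rvs but not Rsv.
B: fails — R32 but not R23.
C: fails — R01 but not R10.
D: fails — Rbc but not Rcb.
Valid on no frame.

none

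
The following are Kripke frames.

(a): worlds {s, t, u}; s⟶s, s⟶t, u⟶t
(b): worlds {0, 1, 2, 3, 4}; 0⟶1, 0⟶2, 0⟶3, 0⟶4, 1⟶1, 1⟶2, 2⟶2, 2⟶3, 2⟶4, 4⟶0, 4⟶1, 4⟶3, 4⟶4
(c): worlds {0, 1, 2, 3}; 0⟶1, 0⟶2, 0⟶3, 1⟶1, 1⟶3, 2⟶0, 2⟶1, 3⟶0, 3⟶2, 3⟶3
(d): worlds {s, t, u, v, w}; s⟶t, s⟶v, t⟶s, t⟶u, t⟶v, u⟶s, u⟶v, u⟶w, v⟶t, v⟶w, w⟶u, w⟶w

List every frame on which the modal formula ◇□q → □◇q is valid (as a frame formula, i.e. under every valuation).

(c)

The schema corresponds to convergence: ∀x ∀y ∀z (Rxy ∧ Rxz → ∃w (Ryw ∧ Rzw)).
(a): fails — Rss and Rst but s and t have no common successor.
(b): fails — R02 and R03 but 2 and 3 have no common successor.
(c): satisfies the condition.
(d): fails — Rsv and Rst but v and t have no common successor.
Valid on: (c).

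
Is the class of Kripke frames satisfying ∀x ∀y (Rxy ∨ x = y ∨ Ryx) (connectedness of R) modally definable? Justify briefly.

Any modally definable frame class is closed under disjoint unions.
Take 2 disjoint single-world reflexive frames: each is trivially connected, but their disjoint union has 2 worlds with no edge between distinct components, so it is not connected.
So the class is not modally definable.

No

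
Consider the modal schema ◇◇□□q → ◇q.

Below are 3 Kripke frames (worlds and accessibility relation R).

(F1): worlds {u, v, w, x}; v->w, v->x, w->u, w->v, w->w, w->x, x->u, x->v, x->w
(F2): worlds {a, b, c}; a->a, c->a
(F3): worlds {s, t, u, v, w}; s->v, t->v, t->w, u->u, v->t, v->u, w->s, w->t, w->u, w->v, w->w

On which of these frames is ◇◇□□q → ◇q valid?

(F2)

Frame correspondent (Sahlqvist): ∀x ∀y (xR²y → ∃w (yR²w ∧ xRw)) — i.e. a generalized confluence (Geach) condition.
(F1): fails — vR²u but no t with uR²t and vRt.
(F2): condition met.
(F3): fails — sR²u but no w* with uR²w* and sRw*.
Valid on: (F2).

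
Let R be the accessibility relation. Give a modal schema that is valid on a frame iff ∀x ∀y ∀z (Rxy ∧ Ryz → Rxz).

The condition is transitivity. The 4 schema □ψ → □□ψ defines it.

□ψ → □□ψ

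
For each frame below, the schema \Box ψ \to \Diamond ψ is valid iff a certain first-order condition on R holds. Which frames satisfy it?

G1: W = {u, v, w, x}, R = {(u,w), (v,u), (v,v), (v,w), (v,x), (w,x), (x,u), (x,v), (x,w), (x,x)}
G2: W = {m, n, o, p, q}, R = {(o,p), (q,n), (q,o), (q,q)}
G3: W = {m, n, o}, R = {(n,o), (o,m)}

Frame correspondent (Sahlqvist): \forall x \exists y Rxy — i.e. seriality.
G1: holds.
G2: fails — world m has no successor.
G3: fails — world m has no successor.

G1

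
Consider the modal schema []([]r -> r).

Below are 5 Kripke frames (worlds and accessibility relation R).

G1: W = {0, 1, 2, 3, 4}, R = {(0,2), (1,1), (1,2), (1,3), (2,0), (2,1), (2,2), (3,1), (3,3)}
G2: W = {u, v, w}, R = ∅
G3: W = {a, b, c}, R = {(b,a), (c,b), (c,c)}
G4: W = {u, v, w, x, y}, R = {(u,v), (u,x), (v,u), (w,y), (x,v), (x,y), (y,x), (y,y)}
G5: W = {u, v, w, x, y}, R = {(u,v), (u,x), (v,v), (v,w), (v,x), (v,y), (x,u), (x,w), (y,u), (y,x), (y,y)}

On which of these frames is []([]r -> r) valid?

G2

Frame correspondent (Sahlqvist): forall x forall y (Rxy -> Ryy) — i.e. shift-reflexivity.
G1: fails — R20 but not R00.
G2: ✓.
G3: fails — Rba but not Raa.
G4: fails — Ruv but not Rvv.
G5: fails — Rxw but not Rww.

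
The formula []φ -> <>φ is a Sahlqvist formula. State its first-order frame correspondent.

Suppose □φ→◇φ is valid. At any x set V(φ)=W. Then □φ at x, so ◇φ at x, so x has a successor.

seriality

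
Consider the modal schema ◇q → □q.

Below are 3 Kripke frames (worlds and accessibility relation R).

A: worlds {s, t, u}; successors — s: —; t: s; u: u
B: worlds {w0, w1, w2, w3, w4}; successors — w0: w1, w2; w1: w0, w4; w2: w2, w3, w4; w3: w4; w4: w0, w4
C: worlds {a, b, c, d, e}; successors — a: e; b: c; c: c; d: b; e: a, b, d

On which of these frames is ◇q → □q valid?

A

This is the axiom for partial functionality; its first-order frame correspondent is ∀x ∀y ∀z (Rxy ∧ Rxz → y = z).
A: holds.
B: fails — w0 sees both w1 and w2.
C: fails — e sees both a and b.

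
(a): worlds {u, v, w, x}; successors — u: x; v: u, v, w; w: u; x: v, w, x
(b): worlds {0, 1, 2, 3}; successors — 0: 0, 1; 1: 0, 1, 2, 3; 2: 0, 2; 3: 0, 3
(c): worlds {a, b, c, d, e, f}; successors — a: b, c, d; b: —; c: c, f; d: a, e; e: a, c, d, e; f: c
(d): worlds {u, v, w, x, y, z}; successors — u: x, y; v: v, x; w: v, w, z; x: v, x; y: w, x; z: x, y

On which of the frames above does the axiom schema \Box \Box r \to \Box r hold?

Frame correspondent (Sahlqvist): \forall x \forall y (Rxy \to \exists z (Rxz \wedge Rzy)) — i.e. density.
(a): fails — Rwu but no z with Rwz and Rzu.
(b): ✓.
(c): fails — Rab but no z with Raz and Rzb.
(d): fails — Rzy but no t with Rzt and Rty.

(b)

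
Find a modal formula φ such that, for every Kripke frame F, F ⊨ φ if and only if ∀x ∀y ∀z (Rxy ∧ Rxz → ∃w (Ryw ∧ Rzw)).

The condition is convergence. The .2 schema ◇□r → □◇r defines it.
Suppose ◇□r→□◇r is valid. Take Rxy, Rxz and set V(r)={w : Ryw}. Then □r at y so ◇□r at x, so □◇r at x, so ◇r at z, giving w with Rzw and Ryw.

◇□r → □◇r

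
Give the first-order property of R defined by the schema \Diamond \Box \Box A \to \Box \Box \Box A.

This is a Sahlqvist (Geach-type) schema ◇^1□^2A → □^3◇^0A.
Minimal-valuation argument: fix x; take any y with xR^1y and any z with xR^3z. Set V(A) to the set of worlds R-reachable from y in exactly 2 steps. Then □^2A holds at y, so the antecedent holds at x; validity forces ◇^0A at z, giving a w with zR^0w and yR^2w.
First-order correspondent: \forall x \forall y \forall z ((xRy \wedge x R^3 z) \to \exists w (y R^2 w \wedge z = w)).

\forall x \forall y \forall z ((xRy \wedge x R^3 z) \to \exists w (y R^2 w \wedge z = w))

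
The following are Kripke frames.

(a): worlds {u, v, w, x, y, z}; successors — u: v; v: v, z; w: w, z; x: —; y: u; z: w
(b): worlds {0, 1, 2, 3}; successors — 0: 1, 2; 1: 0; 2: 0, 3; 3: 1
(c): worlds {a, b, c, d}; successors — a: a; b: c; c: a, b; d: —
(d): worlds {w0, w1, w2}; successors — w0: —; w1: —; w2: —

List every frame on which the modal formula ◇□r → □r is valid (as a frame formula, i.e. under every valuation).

(d)

The schema corresponds to the Euclidean property: ∀x ∀y ∀z (Rxy ∧ Rxz → Ryz).
(a): fails — Rvz and Rvv but not Rzv.
(b): fails — R02 and R02 but not R22.
(c): fails — Rbc and Rbc but not Rcc.
(d): holds.
Valid on: (d).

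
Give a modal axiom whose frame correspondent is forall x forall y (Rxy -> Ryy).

The condition is shift-reflexivity. The T□ schema □(□ψ → ψ) defines it.
Suppose □(□ψ→ψ) is valid. Take Rxy and set V(ψ)={w : Ryw}. Then at y, □ψ holds; since □(□ψ→ψ) at x, □ψ→ψ at y, so ψ at y, i.e. Ryy.

□(□ψ → ψ)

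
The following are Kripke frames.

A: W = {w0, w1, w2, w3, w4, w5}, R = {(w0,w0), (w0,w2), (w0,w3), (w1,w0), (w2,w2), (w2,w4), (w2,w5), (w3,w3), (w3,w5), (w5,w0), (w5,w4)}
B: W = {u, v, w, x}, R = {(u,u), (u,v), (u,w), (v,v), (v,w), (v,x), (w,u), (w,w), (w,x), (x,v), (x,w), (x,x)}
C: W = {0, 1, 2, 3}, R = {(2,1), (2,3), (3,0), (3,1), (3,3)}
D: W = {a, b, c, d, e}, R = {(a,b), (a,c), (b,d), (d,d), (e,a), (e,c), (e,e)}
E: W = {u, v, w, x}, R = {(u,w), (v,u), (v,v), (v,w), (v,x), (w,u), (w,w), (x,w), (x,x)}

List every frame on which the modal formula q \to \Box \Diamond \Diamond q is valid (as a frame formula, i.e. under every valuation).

B

This is the axiom for a generalized confluence (Geach) condition; its first-order frame correspondent is \forall x \forall z (xRz \to \exists w (x = w \wedge z R^2 w)).
A: fails — w1Rw0 but no w with w1=w and w0R²w.
B: holds.
C: fails — 2R1 but no w with 2=w and 1R²w.
D: fails — aRb but no w with a=w and bR²w.
E: fails — vRu but no t with v=t and uR²t.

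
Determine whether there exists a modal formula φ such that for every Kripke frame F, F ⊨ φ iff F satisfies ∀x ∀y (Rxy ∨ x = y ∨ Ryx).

Not definable by any modal formula

Modal frame validity is preserved under disjoint unions.
Take 3 disjoint single-world reflexive frames: each is trivially connected, but their disjoint union has 3 worlds with no edge between distinct components, so it is not connected.
So the class is not modally definable.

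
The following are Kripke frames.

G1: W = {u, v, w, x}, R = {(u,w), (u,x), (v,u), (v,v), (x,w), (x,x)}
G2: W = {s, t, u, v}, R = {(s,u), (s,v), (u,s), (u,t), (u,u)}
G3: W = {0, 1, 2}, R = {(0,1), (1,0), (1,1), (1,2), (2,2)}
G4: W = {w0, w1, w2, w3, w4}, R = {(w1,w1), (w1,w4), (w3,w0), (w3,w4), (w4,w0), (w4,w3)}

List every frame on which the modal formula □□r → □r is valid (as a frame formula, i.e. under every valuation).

G1, G3

The schema corresponds to density: ∀x ∀y (Rxy → ∃z (Rxz ∧ Rzy)).
G1: satisfies the condition.
G2: fails — Rsv but no z with Rsz and Rzv.
G3: satisfies the condition.
G4: fails — Rw4w3 but no z with Rw4z and Rzw3.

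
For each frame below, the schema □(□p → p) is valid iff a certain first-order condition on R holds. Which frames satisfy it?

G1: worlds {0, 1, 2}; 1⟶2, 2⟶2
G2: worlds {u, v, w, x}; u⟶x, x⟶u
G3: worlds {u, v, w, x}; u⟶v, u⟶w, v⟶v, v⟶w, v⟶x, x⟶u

The schema corresponds to shift-reflexivity: ∀x ∀y (Rxy → Ryy).
G1: satisfies the condition.
G2: fails — Rxu but not Ruu.
G3: fails — Ruw but not Rww.
Valid on: G1.

G1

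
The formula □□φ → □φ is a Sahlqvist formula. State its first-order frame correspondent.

Suppose □□φ→□φ is valid. Take Rxy and set V(φ)={w : xR²w}. Then □□φ at x, so □φ at x, so φ at y, i.e. ∃z(Rxz∧Rzy).

Density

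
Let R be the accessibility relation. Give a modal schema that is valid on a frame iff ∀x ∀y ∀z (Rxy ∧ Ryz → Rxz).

□s → □□s

A defining formula is □s → □□s (the 4 axiom).
Suppose □s→□□s is valid. Take Rxy, Ryz and set V(s)={w : Rxw}. Then □s at x, so □□s at x, so □s at y, so s at z, i.e. Rxz.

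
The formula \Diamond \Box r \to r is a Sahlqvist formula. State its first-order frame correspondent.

This is a form of the B axiom.
Its frame correspondent is symmetry — \forall x \forall y (Rxy \to Ryx).

symmetry: \forall x \forall y (Rxy \to Ryx)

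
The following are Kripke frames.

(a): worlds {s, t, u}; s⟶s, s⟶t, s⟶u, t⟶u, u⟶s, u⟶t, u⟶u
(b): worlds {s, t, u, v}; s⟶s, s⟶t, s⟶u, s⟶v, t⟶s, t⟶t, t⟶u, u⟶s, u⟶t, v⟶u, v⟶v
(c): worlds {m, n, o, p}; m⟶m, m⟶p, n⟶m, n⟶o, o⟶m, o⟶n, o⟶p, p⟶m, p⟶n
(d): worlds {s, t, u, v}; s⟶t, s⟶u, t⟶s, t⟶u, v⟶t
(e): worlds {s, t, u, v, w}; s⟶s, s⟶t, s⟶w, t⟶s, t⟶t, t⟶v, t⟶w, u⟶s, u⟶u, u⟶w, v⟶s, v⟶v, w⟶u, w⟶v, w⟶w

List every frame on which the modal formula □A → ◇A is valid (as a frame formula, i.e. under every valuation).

Frame correspondent (Sahlqvist): ∀x ∃y Rxy — i.e. seriality.
(a): satisfies the condition.
(b): satisfies the condition.
(c): satisfies the condition.
(d): fails — world u has no successor.
(e): satisfies the condition.
Valid on: (a), (b), (c), (e).

(a), (b), (c), (e)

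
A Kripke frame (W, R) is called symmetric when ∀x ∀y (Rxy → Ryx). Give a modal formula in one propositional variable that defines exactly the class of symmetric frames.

This is symmetry; the standard corresponding axiom is B: q → □◇q.
Suppose q→□◇q is valid. Take Rxy and set V(q)={x}. Then q at x, so □◇q at x, so ◇q at y, so some z with Ryz has q; z=x, i.e. Ryx.

q → □◇q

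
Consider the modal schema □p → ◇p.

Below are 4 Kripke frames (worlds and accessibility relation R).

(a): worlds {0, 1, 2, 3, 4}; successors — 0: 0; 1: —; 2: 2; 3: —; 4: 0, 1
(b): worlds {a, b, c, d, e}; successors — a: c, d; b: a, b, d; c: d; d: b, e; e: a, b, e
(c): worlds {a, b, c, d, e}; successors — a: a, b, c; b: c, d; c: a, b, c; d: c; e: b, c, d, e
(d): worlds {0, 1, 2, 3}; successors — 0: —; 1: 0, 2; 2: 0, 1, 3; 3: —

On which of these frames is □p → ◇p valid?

The schema corresponds to seriality: ∀x ∃y Rxy.
(a): fails — world 1 has no successor.
(b): satisfies the condition.
(c): satisfies the condition.
(d): fails — world 0 has no successor.
Valid on: (b), (c).

(b), (c)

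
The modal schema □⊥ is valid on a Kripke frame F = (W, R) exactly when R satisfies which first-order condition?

□⊥ is valid iff no world has any successor (otherwise □⊥ fails at any world with one).
The converse is a direct semantic check.
So the correspondent is emptiness of R.

emptiness of R: ∀x ∀y ¬Rxy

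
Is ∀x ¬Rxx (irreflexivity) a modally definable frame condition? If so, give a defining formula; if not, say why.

Modal frame validity is preserved under surjective bounded morphisms.
The 4-cycle (worlds s,t,u,v with s→t→u→v→s) is irreflexive, and the map sending every world to a single reflexive point • is a surjective bounded morphism (forth: every edge maps to (•,•); back: every world has a successor). So any modal formula valid on the 4-cycle is also valid on the reflexive point, which is not irreflexive.
So the class is not modally definable.

Not definable by any modal formula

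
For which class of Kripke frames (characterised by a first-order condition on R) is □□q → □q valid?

Density

This schema is the C4 axiom.
Its frame correspondent is density — ∀x ∀y (Rxy → ∃z (Rxz ∧ Rzy)).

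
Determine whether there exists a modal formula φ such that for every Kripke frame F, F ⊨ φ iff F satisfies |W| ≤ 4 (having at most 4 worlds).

No — not modally definable

Modal frame validity is preserved under disjoint unions.
Any modal formula valid on each of 5 disjoint one-world frames is valid on their disjoint union (validity is preserved under disjoint unions). Each one-world frame has |W|=1≤4, but the union has |W|=5.
Hence having at most 4 worlds is not modally definable.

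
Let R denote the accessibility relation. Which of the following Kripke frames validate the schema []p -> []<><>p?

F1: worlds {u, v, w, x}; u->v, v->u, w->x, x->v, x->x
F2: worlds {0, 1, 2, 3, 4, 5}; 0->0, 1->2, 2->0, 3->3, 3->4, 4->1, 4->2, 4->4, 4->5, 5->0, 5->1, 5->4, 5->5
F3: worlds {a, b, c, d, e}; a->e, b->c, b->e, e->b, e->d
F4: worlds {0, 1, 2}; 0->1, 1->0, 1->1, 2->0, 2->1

F1, F4

The schema corresponds to a generalized confluence (Geach) condition: forall x forall z (xRz -> exists w (xRw & z R^2 w)).
F1: satisfies the condition.
F2: fails — 1R2 but no w with 1Rw and 2R²w.
F3: fails — bRc but no w with bRw and cR²w.
F4: satisfies the condition.
Valid on: F1, F4.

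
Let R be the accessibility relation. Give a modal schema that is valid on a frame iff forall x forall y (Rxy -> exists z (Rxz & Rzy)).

□□s → □s

The condition is density. The C4 schema □□s → □s defines it.
Suppose □□s→□s is valid. Take Rxy and set V(s)={w : xR²w}. Then □□s at x, so □s at x, so s at y, i.e. ∃z(Rxz∧Rzy).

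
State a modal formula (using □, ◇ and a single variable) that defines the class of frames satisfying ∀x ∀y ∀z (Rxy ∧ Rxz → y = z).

◇r → □r

The condition is partial functionality. The CD schema ◇r → □r defines it.
Suppose ◇r→□r is valid. Take Rxy, Rxz and set V(r)={y}. Then ◇r at x, so □r at x, so r at z, i.e. z=y.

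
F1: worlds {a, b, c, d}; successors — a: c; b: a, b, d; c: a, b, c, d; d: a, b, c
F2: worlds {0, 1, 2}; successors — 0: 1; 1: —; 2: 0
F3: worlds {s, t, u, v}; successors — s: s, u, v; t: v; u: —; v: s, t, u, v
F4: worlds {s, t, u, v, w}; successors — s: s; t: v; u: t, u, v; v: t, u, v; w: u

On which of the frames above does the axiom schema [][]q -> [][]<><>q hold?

F1, F4

This is the axiom for a generalized confluence (Geach) condition; its first-order frame correspondent is forall x forall z (x R^2 z -> exists w (x R^2 w & z R^2 w)).
F1: condition met.
F2: fails — 2R²1 but no w with 2R²w and 1R²w.
F3: fails — sR²u but no w with sR²w and uR²w.
F4: condition met.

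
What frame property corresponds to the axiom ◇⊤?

seriality: ∀x ∃y Rxy

This schema is equivalent to the D axiom □r → ◇r.
Its frame correspondent is seriality — ∀x ∃y Rxy.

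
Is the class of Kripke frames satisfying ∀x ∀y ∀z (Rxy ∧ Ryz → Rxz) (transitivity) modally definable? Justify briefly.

This is a Sahlqvist condition; the 4 axiom □p → □□p defines it.
Suppose □p→□□p is valid. Take Rxy, Ryz and set V(p)={w : Rxw}. Then □p at x, so □□p at x, so □p at y, so p at z, i.e. Rxz.

Yes, by □p → □□p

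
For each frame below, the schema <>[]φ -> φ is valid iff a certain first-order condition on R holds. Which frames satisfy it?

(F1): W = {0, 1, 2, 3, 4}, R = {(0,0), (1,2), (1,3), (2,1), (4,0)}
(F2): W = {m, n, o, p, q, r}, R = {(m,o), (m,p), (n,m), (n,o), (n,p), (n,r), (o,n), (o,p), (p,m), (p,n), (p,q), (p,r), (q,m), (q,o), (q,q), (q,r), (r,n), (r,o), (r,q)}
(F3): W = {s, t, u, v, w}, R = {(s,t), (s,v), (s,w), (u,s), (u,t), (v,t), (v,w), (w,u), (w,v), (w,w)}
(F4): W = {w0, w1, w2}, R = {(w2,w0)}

none

The schema corresponds to symmetry: forall x forall y (Rxy -> Ryx).
(F1): fails — R40 but not R04.
(F2): fails — Rop but not Rpo.
(F3): fails — Rwu but not Ruw.
(F4): fails — Rw2w0 but not Rw0w2.
Valid on no frame.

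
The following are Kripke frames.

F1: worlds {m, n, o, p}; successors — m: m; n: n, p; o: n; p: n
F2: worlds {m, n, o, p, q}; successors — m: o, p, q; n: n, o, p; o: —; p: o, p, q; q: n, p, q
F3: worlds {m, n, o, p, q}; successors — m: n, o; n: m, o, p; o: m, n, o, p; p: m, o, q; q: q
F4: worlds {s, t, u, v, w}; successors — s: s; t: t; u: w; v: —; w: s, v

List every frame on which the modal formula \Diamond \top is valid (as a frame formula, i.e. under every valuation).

F1, F3

This is the axiom for seriality; its first-order frame correspondent is \forall x \exists y Rxy.
F1: satisfies the condition.
F2: fails — world o has no successor.
F3: satisfies the condition.
F4: fails — world v has no successor.
Valid on: F1, F3.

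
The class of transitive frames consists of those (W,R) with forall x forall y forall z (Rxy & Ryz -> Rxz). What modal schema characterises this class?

□p → □□p

This is transitivity; the standard corresponding axiom is 4: □p → □□p.
Suppose □p→□□p is valid. Take Rxy, Ryz and set V(p)={w : Rxw}. Then □p at x, so □□p at x, so □p at y, so p at z, i.e. Rxz.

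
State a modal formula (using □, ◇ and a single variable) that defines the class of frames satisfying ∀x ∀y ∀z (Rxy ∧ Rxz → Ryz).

◇p → □◇p

This is the Euclidean property; the standard corresponding axiom is 5: ◇p → □◇p.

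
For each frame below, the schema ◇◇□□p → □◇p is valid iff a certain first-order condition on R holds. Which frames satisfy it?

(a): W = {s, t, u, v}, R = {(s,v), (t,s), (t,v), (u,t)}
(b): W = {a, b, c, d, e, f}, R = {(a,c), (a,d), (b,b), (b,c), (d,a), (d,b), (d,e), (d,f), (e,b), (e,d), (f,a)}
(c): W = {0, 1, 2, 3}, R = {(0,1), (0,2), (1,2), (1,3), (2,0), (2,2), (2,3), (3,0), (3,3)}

This is the axiom for a generalized confluence (Geach) condition; its first-order frame correspondent is ∀x ∀y ∀z ((xR²y ∧ xRz) → ∃w (yR²w ∧ zRw)).
(a): fails — tR²v, tRs but no w with vR²w and sRw.
(b): fails — aR²a, aRc but no w with aR²w and cRw.
(c): satisfies the condition.
Valid on: (c).

(c)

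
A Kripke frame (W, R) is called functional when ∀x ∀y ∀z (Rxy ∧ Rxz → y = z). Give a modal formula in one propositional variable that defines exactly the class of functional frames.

The condition is partial functionality. The CD schema ◇ψ → □ψ defines it.
Suppose ◇ψ→□ψ is valid. Take Rxy, Rxz and set V(ψ)={y}. Then ◇ψ at x, so □ψ at x, so ψ at z, i.e. z=y.

◇ψ → □ψ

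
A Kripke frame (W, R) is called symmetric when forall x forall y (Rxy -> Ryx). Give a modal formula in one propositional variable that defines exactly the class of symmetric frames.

r → □◇r

This is symmetry; the standard corresponding axiom is B: r → □◇r.
Suppose r→□◇r is valid. Take Rxy and set V(r)={x}. Then r at x, so □◇r at x, so ◇r at y, so some z with Ryz has r; z=x, i.e. Ryx.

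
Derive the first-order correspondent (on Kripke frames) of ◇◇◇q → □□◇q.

∀x ∀y ∀z ((xR³y ∧ xR²z) → ∃w (y = w ∧ zRw))

This is a Sahlqvist (Geach-type) schema ◇^3□^0q → □^2◇^1q.
Minimal-valuation argument: fix x; take any y with xR^3y and any z with xR^2z. Set V(q) to the set of worlds R-reachable from y in exactly 0 steps. Then □^0q holds at y, so the antecedent holds at x; validity forces ◇^1q at z, giving a w with zR^1w and yR^0w.
First-order correspondent: ∀x ∀y ∀z ((xR³y ∧ xR²z) → ∃w (y = w ∧ zRw)).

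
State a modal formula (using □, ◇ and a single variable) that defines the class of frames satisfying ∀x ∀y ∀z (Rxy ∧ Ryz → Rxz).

□q → □□q

A defining formula is □q → □□q (the 4 axiom).
Suppose □q→□□q is valid. Take Rxy, Ryz and set V(q)={w : Rxw}. Then □q at x, so □□q at x, so □q at y, so q at z, i.e. Rxz.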